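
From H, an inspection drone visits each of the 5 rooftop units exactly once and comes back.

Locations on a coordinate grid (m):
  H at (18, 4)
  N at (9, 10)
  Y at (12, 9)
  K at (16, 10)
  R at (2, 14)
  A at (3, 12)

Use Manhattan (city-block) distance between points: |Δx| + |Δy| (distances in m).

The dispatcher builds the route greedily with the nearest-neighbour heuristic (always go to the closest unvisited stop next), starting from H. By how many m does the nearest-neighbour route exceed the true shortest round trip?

From H: K=8, Y=11, N=15, A=23, R=26 → choose K (8).
From K: Y=5, N=7, A=15, R=18 → choose Y (5).
From Y: N=4, A=12, R=15 → choose N (4).
From N: A=8, R=11 → choose A (8).
From A: R=3 → choose R (3).
NN route H → K → Y → N → A → R → H costs 54.
Optimal: H → Y → N → R → A → K → H costs 52 (by enumerating all 60 distinct tours).
Excess = 54 − 52 = 2.

The nearest-neighbour route is 2 m longer than optimal.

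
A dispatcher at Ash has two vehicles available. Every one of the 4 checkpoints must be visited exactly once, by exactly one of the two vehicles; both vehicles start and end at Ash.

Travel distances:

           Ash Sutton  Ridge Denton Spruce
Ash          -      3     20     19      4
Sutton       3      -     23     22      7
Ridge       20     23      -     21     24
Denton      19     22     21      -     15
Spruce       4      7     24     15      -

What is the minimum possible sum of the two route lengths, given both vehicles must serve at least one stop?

Check every non-empty split of the stops between the two vehicles; for each half take its own optimal tour:
  {Sutton} + {Ridge, Denton, Spruce}: 6 + 60 = 66
  {Ridge} + {Sutton, Denton, Spruce}: 40 + 44 = 84
  {Sutton, Ridge} + {Denton, Spruce}: 46 + 38 = 84
  {Denton} + {Sutton, Ridge, Spruce}: 38 + 54 = 92
  {Sutton, Denton} + {Ridge, Spruce}: 44 + 48 = 92
  {Ridge, Denton} + {Sutton, Spruce}: 60 + 14 = 74
  … (7 splits in total)
Best: vehicle 1 Ash → Sutton → Ash = 6; vehicle 2 Ash → Ridge → Denton → Spruce → Ash = 60; combined 66.

66 — the smallest possible combined total.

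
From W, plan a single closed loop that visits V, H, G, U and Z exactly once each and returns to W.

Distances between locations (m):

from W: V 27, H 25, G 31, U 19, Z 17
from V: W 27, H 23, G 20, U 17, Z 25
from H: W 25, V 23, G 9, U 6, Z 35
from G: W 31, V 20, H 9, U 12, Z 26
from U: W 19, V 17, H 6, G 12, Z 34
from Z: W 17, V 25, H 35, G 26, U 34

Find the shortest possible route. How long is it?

Shortest round trip = 96 m.

With 5 stops there are 5!/2 = 60 distinct round trips (a route and its reverse cost the same).
W→V→H→G→U→Z→W: 27+23+9+12+34+17 = 122
W→V→H→G→Z→U→W: 27+23+9+26+34+19 = 138
W→V→H→U→G→Z→W: 27+23+6+12+26+17 = 111
W→V→H→U→Z→G→W: 27+23+6+34+26+31 = 147
W→V→H→Z→G→U→W: 27+23+35+26+12+19 = 142
W→V→H→Z→U→G→W: 27+23+35+34+12+31 = 162
W→V→G→H→U→Z→W: 27+20+9+6+34+17 = 113
W→V→G→H→Z→U→W: 27+20+9+35+34+19 = 144
W→V→G→U→H→Z→W: 27+20+12+6+35+17 = 117
W→V→G→U→Z→H→W: 27+20+12+34+35+25 = 153
W→V→G→Z→H→U→W: 27+20+26+35+6+19 = 133
W→V→G→Z→U→H→W: 27+20+26+34+6+25 = 138
W→V→U→H→G→Z→W: 27+17+6+9+26+17 = 102
W→V→U→H→Z→G→W: 27+17+6+35+26+31 = 142
… (46 more)
W→U→H→G→V→Z→W: 19+6+9+20+25+17 = 96  ← best
The minimum is 96.
One optimal route: W → U → H → G → V → Z → W (or its reverse).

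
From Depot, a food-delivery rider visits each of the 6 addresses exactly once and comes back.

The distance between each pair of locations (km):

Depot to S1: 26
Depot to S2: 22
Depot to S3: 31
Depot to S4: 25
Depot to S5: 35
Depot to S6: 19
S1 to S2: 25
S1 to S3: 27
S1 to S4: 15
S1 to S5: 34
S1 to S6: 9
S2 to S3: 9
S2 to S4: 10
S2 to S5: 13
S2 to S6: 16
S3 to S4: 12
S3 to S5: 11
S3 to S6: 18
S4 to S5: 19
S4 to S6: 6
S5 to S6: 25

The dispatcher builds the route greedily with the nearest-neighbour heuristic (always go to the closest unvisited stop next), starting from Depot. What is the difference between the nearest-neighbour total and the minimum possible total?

16 km longer than the optimal tour.

Depot: S6=19, S2=22, S4=25, S1=26, S3=31, S5=35 ⇒ S6
S6: S4=6, S1=9, S2=16, S3=18, S5=25 ⇒ S4
S4: S2=10, S3=12, S1=15, S5=19 ⇒ S2
S2: S3=9, S5=13, S1=25 ⇒ S3
S3: S5=11, S1=27 ⇒ S5
S5: S1=34 ⇒ S1
NN route Depot → S6 → S4 → S2 → S3 → S5 → S1 → Depot costs 115.
Optimal: Depot → S1 → S6 → S4 → S3 → S5 → S2 → Depot costs 99 (by enumerating all 360 distinct tours).
Excess = 115 − 99 = 16.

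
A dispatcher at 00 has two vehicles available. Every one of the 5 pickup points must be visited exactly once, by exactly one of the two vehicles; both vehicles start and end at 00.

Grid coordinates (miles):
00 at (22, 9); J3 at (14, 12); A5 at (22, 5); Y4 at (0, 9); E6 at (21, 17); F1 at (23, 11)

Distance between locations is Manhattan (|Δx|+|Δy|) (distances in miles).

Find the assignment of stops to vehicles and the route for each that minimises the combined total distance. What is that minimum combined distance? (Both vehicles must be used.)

Minimum combined distance: 70 miles.

Try each way of splitting the stops between the two vehicles (each non-empty) and, for each split, find the best tour for each vehicle:
  {J3} + {A5, Y4, E6, F1}: 22 + 70 = 92
  {A5} + {J3, Y4, E6, F1}: 8 + 62 = 70
  {J3, A5} + {Y4, E6, F1}: 30 + 62 = 92
  {Y4} + {J3, A5, E6, F1}: 44 + 42 = 86
  {J3, Y4} + {A5, E6, F1}: 50 + 28 = 78
  {A5, Y4} + {J3, E6, F1}: 52 + 34 = 86
  … (15 splits in total)
Best: vehicle 1 00 → A5 → 00 = 8; vehicle 2 00 → Y4 → J3 → E6 → F1 → 00 = 62; combined 70.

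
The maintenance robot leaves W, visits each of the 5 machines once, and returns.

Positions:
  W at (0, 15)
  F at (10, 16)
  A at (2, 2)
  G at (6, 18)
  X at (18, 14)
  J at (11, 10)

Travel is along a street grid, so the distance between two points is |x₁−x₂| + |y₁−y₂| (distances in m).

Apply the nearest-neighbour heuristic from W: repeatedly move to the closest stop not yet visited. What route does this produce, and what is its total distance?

W → [G:9 / F:11 / A:15 / J:16 / X:19] → G (9)
G → [F:6 / J:13 / X:16 / A:20] → F (6)
F → [J:7 / X:10 / A:22] → J (7)
J → [X:11 / A:17] → X (11)
X → [A:28] → A (28)
Return A→W: 15.
Total = 9 + 6 + 7 + 11 + 28 + 15 = 76.

76 m along W → G → F → J → X → A → W.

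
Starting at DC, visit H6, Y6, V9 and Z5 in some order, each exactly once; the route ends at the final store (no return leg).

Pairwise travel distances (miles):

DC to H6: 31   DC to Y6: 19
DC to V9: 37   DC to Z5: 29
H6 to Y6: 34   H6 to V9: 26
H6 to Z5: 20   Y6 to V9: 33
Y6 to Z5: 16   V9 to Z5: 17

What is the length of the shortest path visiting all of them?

78 miles — the minimum one-way total.

There are 4! = 24 possible orderings.
DC - H6 - Y6 - V9 - Z5: 31+34+33+17 = 115
DC - H6 - Y6 - Z5 - V9: 31+34+16+17 = 98
DC - H6 - V9 - Y6 - Z5: 31+26+33+16 = 106
DC - H6 - V9 - Z5 - Y6: 31+26+17+16 = 90
DC - H6 - Z5 - Y6 - V9: 31+20+16+33 = 100
DC - H6 - Z5 - V9 - Y6: 31+20+17+33 = 101
DC - Y6 - H6 - V9 - Z5: 19+34+26+17 = 96
DC - Y6 - H6 - Z5 - V9: 19+34+20+17 = 90
DC - Y6 - V9 - H6 - Z5: 19+33+26+20 = 98
DC - Y6 - V9 - Z5 - H6: 19+33+17+20 = 89
DC - Y6 - Z5 - H6 - V9: 19+16+20+26 = 81
DC - Y6 - Z5 - V9 - H6: 19+16+17+26 = 78
DC - V9 - H6 - Y6 - Z5: 37+26+34+16 = 113
DC - V9 - H6 - Z5 - Y6: 37+26+20+16 = 99
… (10 more)
The minimum is 78.
One shortest path: DC → Y6 → Z5 → V9 → H6.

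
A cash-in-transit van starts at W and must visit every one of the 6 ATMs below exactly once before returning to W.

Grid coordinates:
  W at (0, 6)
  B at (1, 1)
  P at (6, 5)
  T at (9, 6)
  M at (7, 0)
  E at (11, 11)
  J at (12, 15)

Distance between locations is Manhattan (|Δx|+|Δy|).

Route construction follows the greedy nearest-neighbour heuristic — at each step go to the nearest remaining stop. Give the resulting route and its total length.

Total distance 56 via the nearest-neighbour route W → B → M → P → T → E → J → W.

W → [B:6 / P:7 / T:9 / M:13 / E:16 / J:21] → B (6)
B → [M:7 / P:9 / T:13 / E:20 / J:25] → M (7)
M → [P:6 / T:8 / E:15 / J:20] → P (6)
P → [T:4 / E:11 / J:16] → T (4)
T → [E:7 / J:12] → E (7)
E → [J:5] → J (5)
Return J→W: 21.
Total = 6 + 7 + 6 + 4 + 7 + 5 + 21 = 56.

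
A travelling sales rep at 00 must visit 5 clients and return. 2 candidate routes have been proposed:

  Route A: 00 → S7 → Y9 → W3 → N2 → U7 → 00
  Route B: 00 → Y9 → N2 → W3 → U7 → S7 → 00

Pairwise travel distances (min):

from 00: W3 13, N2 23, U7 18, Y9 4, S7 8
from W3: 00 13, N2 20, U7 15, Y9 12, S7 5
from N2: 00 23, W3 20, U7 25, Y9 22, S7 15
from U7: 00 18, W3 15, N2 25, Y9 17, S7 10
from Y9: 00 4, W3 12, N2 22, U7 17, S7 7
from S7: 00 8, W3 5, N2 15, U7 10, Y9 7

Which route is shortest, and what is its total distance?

Route A: 8 + 7 + 12 + 20 + 25 + 18 = 90
Route B: 4 + 22 + 20 + 15 + 10 + 8 = 79

Shortest is Route B, total 79 min.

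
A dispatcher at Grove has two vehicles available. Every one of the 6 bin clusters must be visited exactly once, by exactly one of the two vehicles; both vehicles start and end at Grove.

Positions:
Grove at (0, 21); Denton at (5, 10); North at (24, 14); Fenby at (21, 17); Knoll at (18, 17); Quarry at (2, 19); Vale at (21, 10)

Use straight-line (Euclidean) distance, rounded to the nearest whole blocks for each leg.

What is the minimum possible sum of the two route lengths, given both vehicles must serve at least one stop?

64 blocks — the smallest possible combined total.

Try each way of splitting the stops between the two vehicles (each non-empty) and, for each split, find the best tour for each vehicle:
  {Denton} + {North, Fenby, Knoll, Quarry, Vale}: 24 + 54 = 78
  {North} + {Denton, Fenby, Knoll, Quarry, Vale}: 50 + 56 = 106
  {Denton, North} + {Fenby, Knoll, Quarry, Vale}: 56 + 52 = 108
  {Fenby} + {Denton, North, Knoll, Quarry, Vale}: 42 + 58 = 100
  {Denton, Fenby} + {North, Knoll, Quarry, Vale}: 50 + 54 = 104
  {North, Fenby} + {Denton, Knoll, Quarry, Vale}: 50 + 54 = 104
  … (31 splits in total)
  {Quarry} + {Denton, North, Fenby, Knoll, Vale}: 6 + 58 = 64  ← best
Best: vehicle 1 Grove → Quarry → Grove = 6; vehicle 2 Grove → Denton → Vale → North → Fenby → Knoll → Grove = 58; combined 64.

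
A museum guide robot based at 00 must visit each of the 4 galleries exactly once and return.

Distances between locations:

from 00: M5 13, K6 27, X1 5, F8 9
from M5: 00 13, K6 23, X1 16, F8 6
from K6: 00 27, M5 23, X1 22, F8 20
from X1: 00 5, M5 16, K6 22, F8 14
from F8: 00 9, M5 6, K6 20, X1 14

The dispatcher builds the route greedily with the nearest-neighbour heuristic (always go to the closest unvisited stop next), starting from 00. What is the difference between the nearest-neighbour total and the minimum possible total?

From 00: X1=5, F8=9, M5=13, K6=27 → choose X1 (5).
From X1: F8=14, M5=16, K6=22 → choose F8 (14).
From F8: M5=6, K6=20 → choose M5 (6).
From M5: K6=23 → choose K6 (23).
NN route 00 → X1 → F8 → M5 → K6 → 00 costs 75.
Optimal: 00 → X1 → K6 → M5 → F8 → 00 costs 65 (by enumerating all 12 distinct tours).
Excess = 75 − 65 = 10.

Excess over optimum: 10.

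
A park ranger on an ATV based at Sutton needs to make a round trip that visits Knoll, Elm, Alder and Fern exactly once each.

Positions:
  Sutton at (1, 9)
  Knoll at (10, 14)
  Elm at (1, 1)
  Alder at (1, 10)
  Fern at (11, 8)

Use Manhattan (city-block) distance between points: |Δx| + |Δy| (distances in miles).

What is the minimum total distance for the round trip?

With 4 stops there are 4!/2 = 12 distinct round trips (a route and its reverse cost the same).
Sutton→Knoll→Elm→Alder→Fern→Sutton: 14+22+9+12+11 = 68
Sutton→Knoll→Elm→Fern→Alder→Sutton: 14+22+17+12+1 = 66
Sutton→Knoll→Alder→Elm→Fern→Sutton: 14+13+9+17+11 = 64
Sutton→Knoll→Alder→Fern→Elm→Sutton: 14+13+12+17+8 = 64
Sutton→Knoll→Fern→Elm→Alder→Sutton: 14+7+17+9+1 = 48
Sutton→Knoll→Fern→Alder→Elm→Sutton: 14+7+12+9+8 = 50
Sutton→Elm→Knoll→Alder→Fern→Sutton: 8+22+13+12+11 = 66
Sutton→Elm→Knoll→Fern→Alder→Sutton: 8+22+7+12+1 = 50
Sutton→Elm→Alder→Knoll→Fern→Sutton: 8+9+13+7+11 = 48
Sutton→Elm→Fern→Knoll→Alder→Sutton: 8+17+7+13+1 = 46
Sutton→Alder→Knoll→Elm→Fern→Sutton: 1+13+22+17+11 = 64
Sutton→Alder→Elm→Knoll→Fern→Sutton: 1+9+22+7+11 = 50
The minimum is 46.
One optimal route: Sutton → Elm → Fern → Knoll → Alder → Sutton (or its reverse).

Minimum total distance: 46 miles.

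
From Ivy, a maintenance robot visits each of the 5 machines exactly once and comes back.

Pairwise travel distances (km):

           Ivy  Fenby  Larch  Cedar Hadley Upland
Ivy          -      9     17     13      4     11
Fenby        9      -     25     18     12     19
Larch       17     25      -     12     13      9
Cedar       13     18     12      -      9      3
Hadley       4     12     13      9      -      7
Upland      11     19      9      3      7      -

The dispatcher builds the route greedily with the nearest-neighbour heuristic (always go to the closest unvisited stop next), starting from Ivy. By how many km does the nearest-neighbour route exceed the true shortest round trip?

The nearest-neighbour route is 4 km longer than optimal.

Ivy: Hadley=4, Fenby=9, Upland=11, Cedar=13, Larch=17 ⇒ Hadley
Hadley: Upland=7, Cedar=9, Fenby=12, Larch=13 ⇒ Upland
Upland: Cedar=3, Larch=9, Fenby=19 ⇒ Cedar
Cedar: Larch=12, Fenby=18 ⇒ Larch
Larch: Fenby=25 ⇒ Fenby
NN route Ivy → Hadley → Upland → Cedar → Larch → Fenby → Ivy costs 60.
Optimal: Ivy → Fenby → Cedar → Upland → Larch → Hadley → Ivy costs 56 (by enumerating all 60 distinct tours).
Excess = 60 − 56 = 4.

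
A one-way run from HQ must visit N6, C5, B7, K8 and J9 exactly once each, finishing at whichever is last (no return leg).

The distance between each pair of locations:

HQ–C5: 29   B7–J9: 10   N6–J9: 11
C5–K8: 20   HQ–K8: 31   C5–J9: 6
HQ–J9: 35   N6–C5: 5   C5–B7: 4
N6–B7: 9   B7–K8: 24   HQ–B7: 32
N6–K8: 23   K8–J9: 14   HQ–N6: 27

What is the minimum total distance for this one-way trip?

There are 5! = 120 possible orderings.
HQ → N6 → C5 → B7 → K8 → J9: 27+5+4+24+14 = 74
HQ → N6 → C5 → B7 → J9 → K8: 27+5+4+10+14 = 60
HQ → N6 → C5 → K8 → B7 → J9: 27+5+20+24+10 = 86
HQ → N6 → C5 → K8 → J9 → B7: 27+5+20+14+10 = 76
HQ → N6 → C5 → J9 → B7 → K8: 27+5+6+10+24 = 72
HQ → N6 → C5 → J9 → K8 → B7: 27+5+6+14+24 = 76
HQ → N6 → B7 → C5 → K8 → J9: 27+9+4+20+14 = 74
HQ → N6 → B7 → C5 → J9 → K8: 27+9+4+6+14 = 60
HQ → N6 → B7 → K8 → C5 → J9: 27+9+24+20+6 = 86
HQ → N6 → B7 → K8 → J9 → C5: 27+9+24+14+6 = 80
HQ → N6 → B7 → J9 → C5 → K8: 27+9+10+6+20 = 72
HQ → N6 → B7 → J9 → K8 → C5: 27+9+10+14+20 = 80
HQ → N6 → K8 → C5 → B7 → J9: 27+23+20+4+10 = 84
HQ → N6 → K8 → C5 → J9 → B7: 27+23+20+6+10 = 86
… (106 more)
The minimum is 60.
One shortest path: HQ → N6 → C5 → B7 → J9 → K8.

Shortest open route: 60.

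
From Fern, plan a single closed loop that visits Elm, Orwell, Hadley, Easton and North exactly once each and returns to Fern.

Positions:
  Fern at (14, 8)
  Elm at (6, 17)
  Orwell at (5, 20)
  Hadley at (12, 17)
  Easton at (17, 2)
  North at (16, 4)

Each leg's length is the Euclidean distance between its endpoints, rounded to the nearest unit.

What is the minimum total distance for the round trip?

Fern → Elm → Orwell → Hadley → Easton → North → Fern: 12+3+8+16+2+4 = 45
Fern → Elm → Orwell → Hadley → North → Easton → Fern: 12+3+8+14+2+7 = 46
Fern → Elm → Orwell → Easton → Hadley → North → Fern: 12+3+22+16+14+4 = 71
Fern → Elm → Orwell → Easton → North → Hadley → Fern: 12+3+22+2+14+9 = 62
Fern → Elm → Orwell → North → Hadley → Easton → Fern: 12+3+19+14+16+7 = 71
Fern → Elm → Orwell → North → Easton → Hadley → Fern: 12+3+19+2+16+9 = 61
Fern → Elm → Hadley → Orwell → Easton → North → Fern: 12+6+8+22+2+4 = 54
Fern → Elm → Hadley → Orwell → North → Easton → Fern: 12+6+8+19+2+7 = 54
Fern → Elm → Hadley → Easton → Orwell → North → Fern: 12+6+16+22+19+4 = 79
Fern → Elm → Hadley → Easton → North → Orwell → Fern: 12+6+16+2+19+15 = 70
Fern → Elm → Hadley → North → Orwell → Easton → Fern: 12+6+14+19+22+7 = 80
Fern → Elm → Hadley → North → Easton → Orwell → Fern: 12+6+14+2+22+15 = 71
Fern → Elm → Easton → Orwell → Hadley → North → Fern: 12+19+22+8+14+4 = 79
Fern → Elm → Easton → Orwell → North → Hadley → Fern: 12+19+22+19+14+9 = 95
… (46 more)
The minimum is 45.
One optimal route: Fern → Elm → Orwell → Hadley → Easton → North → Fern (or its reverse).

45 — the shortest possible round trip.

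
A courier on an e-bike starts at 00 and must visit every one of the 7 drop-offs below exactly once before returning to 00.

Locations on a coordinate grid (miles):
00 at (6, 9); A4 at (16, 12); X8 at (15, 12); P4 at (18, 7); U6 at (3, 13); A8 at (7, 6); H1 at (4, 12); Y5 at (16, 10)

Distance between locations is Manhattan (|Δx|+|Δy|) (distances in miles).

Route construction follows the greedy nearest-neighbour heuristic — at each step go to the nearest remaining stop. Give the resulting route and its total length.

50 miles along 00 → A8 → H1 → U6 → X8 → A4 → Y5 → P4 → 00.

At 00 the remaining stops are A8 4, H1 5, U6 7, Y5 11, X8 12, A4 13, P4 14; go to A8.
At A8 the remaining stops are H1 9, U6 11, P4 12, Y5 13, X8 14, A4 15; go to H1.
At H1 the remaining stops are U6 2, X8 11, A4 12, Y5 14, P4 19; go to U6.
At U6 the remaining stops are X8 13, A4 14, Y5 16, P4 21; go to X8.
At X8 the remaining stops are A4 1, Y5 3, P4 8; go to A4.
At A4 the remaining stops are Y5 2, P4 7; go to Y5.
At Y5 the remaining stops are P4 5; go to P4.
Return P4→00: 14.
Total = 4 + 9 + 2 + 13 + 1 + 2 + 5 + 14 = 50.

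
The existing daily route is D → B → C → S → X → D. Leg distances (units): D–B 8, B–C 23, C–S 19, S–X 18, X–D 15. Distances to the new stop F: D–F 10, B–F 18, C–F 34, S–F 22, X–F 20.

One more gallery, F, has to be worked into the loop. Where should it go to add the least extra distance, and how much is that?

Adding 15 by placing F on the X–D leg.

Insertion cost between consecutive stops i–j is d(i,F) + d(F,j) − d(i,j):
  between D and B: 10 + 18 − 8 = 20
  between B and C: 18 + 34 − 23 = 29
  between C and S: 34 + 22 − 19 = 37
  between S and X: 22 + 20 − 18 = 24
  between X and D: 20 + 10 − 15 = 15
Cheapest insertion is between X and D, adding 15.
New total = 83 + 15 = 98.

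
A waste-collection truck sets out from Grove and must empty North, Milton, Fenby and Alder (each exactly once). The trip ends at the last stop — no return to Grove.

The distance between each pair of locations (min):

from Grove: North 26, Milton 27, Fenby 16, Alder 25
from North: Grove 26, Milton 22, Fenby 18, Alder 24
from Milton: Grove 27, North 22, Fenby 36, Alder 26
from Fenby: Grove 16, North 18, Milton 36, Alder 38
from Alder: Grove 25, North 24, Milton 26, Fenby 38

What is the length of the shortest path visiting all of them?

There are 4! = 24 possible orderings.
Grove → North → Milton → Fenby → Alder: 26+22+36+38 = 122
Grove → North → Milton → Alder → Fenby: 26+22+26+38 = 112
Grove → North → Fenby → Milton → Alder: 26+18+36+26 = 106
Grove → North → Fenby → Alder → Milton: 26+18+38+26 = 108
Grove → North → Alder → Milton → Fenby: 26+24+26+36 = 112
Grove → North → Alder → Fenby → Milton: 26+24+38+36 = 124
Grove → Milton → North → Fenby → Alder: 27+22+18+38 = 105
Grove → Milton → North → Alder → Fenby: 27+22+24+38 = 111
Grove → Milton → Fenby → North → Alder: 27+36+18+24 = 105
Grove → Milton → Fenby → Alder → North: 27+36+38+24 = 125
Grove → Milton → Alder → North → Fenby: 27+26+24+18 = 95
Grove → Milton → Alder → Fenby → North: 27+26+38+18 = 109
Grove → Fenby → North → Milton → Alder: 16+18+22+26 = 82
Grove → Fenby → North → Alder → Milton: 16+18+24+26 = 84
… (10 more)
The minimum is 82.
One shortest path: Grove → Fenby → North → Milton → Alder.

Shortest open route: 82 min.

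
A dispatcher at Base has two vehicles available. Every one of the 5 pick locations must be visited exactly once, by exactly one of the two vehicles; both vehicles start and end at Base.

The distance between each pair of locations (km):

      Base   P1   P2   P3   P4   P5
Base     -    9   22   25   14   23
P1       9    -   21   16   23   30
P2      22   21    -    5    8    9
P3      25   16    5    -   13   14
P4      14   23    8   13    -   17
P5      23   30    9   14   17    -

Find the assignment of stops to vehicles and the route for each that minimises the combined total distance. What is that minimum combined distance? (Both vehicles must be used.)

82 km — the smallest possible combined total.

Try each way of splitting the stops between the two vehicles (each non-empty) and, for each split, find the best tour for each vehicle:
  {P1} + {P2, P3, P4, P5}: 18 + 64 = 82
  {P2} + {P1, P3, P4, P5}: 44 + 70 = 114
  {P1, P2} + {P3, P4, P5}: 52 + 64 = 116
  {P3} + {P1, P2, P4, P5}: 50 + 70 = 120
  {P1, P3} + {P2, P4, P5}: 50 + 54 = 104
  {P2, P3} + {P1, P4, P5}: 52 + 70 = 122
  … (15 splits in total)
Best: vehicle 1 Base → P1 → Base = 18; vehicle 2 Base → P4 → P2 → P3 → P5 → Base = 64; combined 82.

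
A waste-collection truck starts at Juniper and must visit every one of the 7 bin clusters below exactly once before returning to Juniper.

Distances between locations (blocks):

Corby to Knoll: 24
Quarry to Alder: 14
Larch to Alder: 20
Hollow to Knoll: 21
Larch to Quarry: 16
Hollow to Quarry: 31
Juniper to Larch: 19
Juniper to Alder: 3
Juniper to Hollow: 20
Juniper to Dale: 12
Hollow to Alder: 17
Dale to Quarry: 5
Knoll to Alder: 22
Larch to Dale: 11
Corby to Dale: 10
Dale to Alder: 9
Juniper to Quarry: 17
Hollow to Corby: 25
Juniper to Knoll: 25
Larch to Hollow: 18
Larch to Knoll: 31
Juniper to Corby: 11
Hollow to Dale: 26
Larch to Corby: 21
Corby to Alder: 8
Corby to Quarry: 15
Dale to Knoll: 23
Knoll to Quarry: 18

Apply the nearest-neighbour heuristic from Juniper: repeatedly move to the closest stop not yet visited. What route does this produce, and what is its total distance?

Total distance 106 blocks via the nearest-neighbour route Juniper → Alder → Corby → Dale → Quarry → Larch → Hollow → Knoll → Juniper.

From Juniper: distances to unvisited — Alder=3, Corby=11, Dale=12, Quarry=17, Larch=19, Hollow=20, Knoll=25. Nearest is Alder (3).
From Alder: distances to unvisited — Corby=8, Dale=9, Quarry=14, Hollow=17, Larch=20, Knoll=22. Nearest is Corby (8).
From Corby: distances to unvisited — Dale=10, Quarry=15, Larch=21, Knoll=24, Hollow=25. Nearest is Dale (10).
From Dale: distances to unvisited — Quarry=5, Larch=11, Knoll=23, Hollow=26. Nearest is Quarry (5).
From Quarry: distances to unvisited — Larch=16, Knoll=18, Hollow=31. Nearest is Larch (16).
From Larch: distances to unvisited — Hollow=18, Knoll=31. Nearest is Hollow (18).
From Hollow: distances to unvisited — Knoll=21. Nearest is Knoll (21).
Return Knoll→Juniper: 25.
Total = 3 + 8 + 10 + 5 + 16 + 18 + 21 + 25 = 106.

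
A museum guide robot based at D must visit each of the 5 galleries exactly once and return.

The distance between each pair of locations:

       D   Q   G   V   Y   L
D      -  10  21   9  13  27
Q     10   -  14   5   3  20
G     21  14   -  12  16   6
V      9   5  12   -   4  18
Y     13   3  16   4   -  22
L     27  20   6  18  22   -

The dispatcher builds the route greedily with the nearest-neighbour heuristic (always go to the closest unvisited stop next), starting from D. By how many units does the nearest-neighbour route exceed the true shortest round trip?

From D: V=9, Q=10, Y=13, G=21, L=27 → choose V (9).
From V: Y=4, Q=5, G=12, L=18 → choose Y (4).
From Y: Q=3, G=16, L=22 → choose Q (3).
From Q: G=14, L=20 → choose G (14).
From G: L=6 → choose L (6).
NN route D → V → Y → Q → G → L → D costs 63.
Optimal: D → Q → Y → G → L → V → D costs 62 (by enumerating all 60 distinct tours).
Excess = 63 − 62 = 1.

1 longer than the optimal tour.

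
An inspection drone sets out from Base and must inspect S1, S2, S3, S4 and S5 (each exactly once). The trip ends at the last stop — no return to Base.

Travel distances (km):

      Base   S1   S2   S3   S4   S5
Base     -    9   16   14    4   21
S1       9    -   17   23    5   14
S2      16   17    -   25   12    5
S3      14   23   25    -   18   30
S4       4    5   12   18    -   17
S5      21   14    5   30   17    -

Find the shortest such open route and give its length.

Minimum one-way distance = 53 km.

There are 5! = 120 possible orderings.
Base → S1 → S2 → S3 → S4 → S5: 9+17+25+18+17 = 86
Base → S1 → S2 → S3 → S5 → S4: 9+17+25+30+17 = 98
Base → S1 → S2 → S4 → S3 → S5: 9+17+12+18+30 = 86
Base → S1 → S2 → S4 → S5 → S3: 9+17+12+17+30 = 85
Base → S1 → S2 → S5 → S3 → S4: 9+17+5+30+18 = 79
Base → S1 → S2 → S5 → S4 → S3: 9+17+5+17+18 = 66
Base → S1 → S3 → S2 → S4 → S5: 9+23+25+12+17 = 86
Base → S1 → S3 → S2 → S5 → S4: 9+23+25+5+17 = 79
Base → S1 → S3 → S4 → S2 → S5: 9+23+18+12+5 = 67
Base → S1 → S3 → S4 → S5 → S2: 9+23+18+17+5 = 72
Base → S1 → S3 → S5 → S2 → S4: 9+23+30+5+12 = 79
Base → S1 → S3 → S5 → S4 → S2: 9+23+30+17+12 = 91
Base → S1 → S4 → S2 → S3 → S5: 9+5+12+25+30 = 81
Base → S1 → S4 → S2 → S5 → S3: 9+5+12+5+30 = 61
… (106 more)
Base → S4 → S1 → S5 → S2 → S3: 4+5+14+5+25 = 53  ← best
The minimum is 53.
One shortest path: Base → S4 → S1 → S5 → S2 → S3.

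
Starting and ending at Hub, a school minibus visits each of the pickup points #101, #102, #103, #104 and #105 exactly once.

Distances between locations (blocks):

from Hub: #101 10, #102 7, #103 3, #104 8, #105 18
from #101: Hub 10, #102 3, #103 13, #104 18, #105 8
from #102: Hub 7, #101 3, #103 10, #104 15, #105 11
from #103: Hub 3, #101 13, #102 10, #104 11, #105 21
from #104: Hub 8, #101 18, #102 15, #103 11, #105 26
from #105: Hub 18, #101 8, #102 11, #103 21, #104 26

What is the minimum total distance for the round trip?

58 blocks — the shortest possible round trip.

With 5 stops there are 5!/2 = 60 distinct round trips (a route and its reverse cost the same).
Hub→#101→#102→#103→#104→#105→Hub: 10+3+10+11+26+18 = 78
Hub→#101→#102→#103→#105→#104→Hub: 10+3+10+21+26+8 = 78
Hub→#101→#102→#104→#103→#105→Hub: 10+3+15+11+21+18 = 78
Hub→#101→#102→#104→#105→#103→Hub: 10+3+15+26+21+3 = 78
Hub→#101→#102→#105→#103→#104→Hub: 10+3+11+21+11+8 = 64
Hub→#101→#102→#105→#104→#103→Hub: 10+3+11+26+11+3 = 64
Hub→#101→#103→#102→#104→#105→Hub: 10+13+10+15+26+18 = 92
Hub→#101→#103→#102→#105→#104→Hub: 10+13+10+11+26+8 = 78
Hub→#101→#103→#104→#102→#105→Hub: 10+13+11+15+11+18 = 78
Hub→#101→#103→#104→#105→#102→Hub: 10+13+11+26+11+7 = 78
Hub→#101→#103→#105→#102→#104→Hub: 10+13+21+11+15+8 = 78
Hub→#101→#103→#105→#104→#102→Hub: 10+13+21+26+15+7 = 92
Hub→#101→#104→#102→#103→#105→Hub: 10+18+15+10+21+18 = 92
Hub→#101→#104→#102→#105→#103→Hub: 10+18+15+11+21+3 = 78
… (46 more)
Hub→#101→#105→#102→#103→#104→Hub: 10+8+11+10+11+8 = 58  ← best
The minimum is 58.
One optimal route: Hub → #101 → #105 → #102 → #103 → #104 → Hub (or its reverse).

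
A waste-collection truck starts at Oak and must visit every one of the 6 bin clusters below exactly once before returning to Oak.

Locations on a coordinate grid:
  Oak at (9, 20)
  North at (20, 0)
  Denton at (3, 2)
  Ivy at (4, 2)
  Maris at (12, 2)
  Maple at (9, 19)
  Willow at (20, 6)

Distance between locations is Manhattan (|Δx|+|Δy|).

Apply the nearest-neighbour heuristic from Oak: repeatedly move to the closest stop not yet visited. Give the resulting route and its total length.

Oak → [Maple:1 / Maris:21 / Ivy:23 / Denton:24 / Willow:25 / North:31] → Maple (1)
Maple → [Maris:20 / Ivy:22 / Denton:23 / Willow:24 / North:30] → Maris (20)
Maris → [Ivy:8 / Denton:9 / North:10 / Willow:12] → Ivy (8)
Ivy → [Denton:1 / North:18 / Willow:20] → Denton (1)
Denton → [North:19 / Willow:21] → North (19)
North → [Willow:6] → Willow (6)
Return Willow→Oak: 25.
Total = 1 + 20 + 8 + 1 + 19 + 6 + 25 = 80.

Nearest-neighbour total = 80; route Oak → Maple → Maris → Ivy → Denton → North → Willow → Oak.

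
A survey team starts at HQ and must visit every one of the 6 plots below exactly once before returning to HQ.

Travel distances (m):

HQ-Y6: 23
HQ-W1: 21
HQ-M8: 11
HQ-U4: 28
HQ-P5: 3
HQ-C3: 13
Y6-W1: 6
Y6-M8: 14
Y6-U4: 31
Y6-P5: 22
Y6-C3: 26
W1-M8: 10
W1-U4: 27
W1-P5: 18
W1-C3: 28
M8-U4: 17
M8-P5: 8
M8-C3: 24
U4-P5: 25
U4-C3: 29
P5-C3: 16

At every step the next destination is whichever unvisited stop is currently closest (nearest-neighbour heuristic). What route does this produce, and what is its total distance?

From HQ: distances to unvisited — P5=3, M8=11, C3=13, W1=21, Y6=23, U4=28. Nearest is P5 (3).
From P5: distances to unvisited — M8=8, C3=16, W1=18, Y6=22, U4=25. Nearest is M8 (8).
From M8: distances to unvisited — W1=10, Y6=14, U4=17, C3=24. Nearest is W1 (10).
From W1: distances to unvisited — Y6=6, U4=27, C3=28. Nearest is Y6 (6).
From Y6: distances to unvisited — C3=26, U4=31. Nearest is C3 (26).
From C3: distances to unvisited — U4=29. Nearest is U4 (29).
Return U4→HQ: 28.
Total = 3 + 8 + 10 + 6 + 26 + 29 + 28 = 110.

Nearest-neighbour total = 110 m; route HQ → P5 → M8 → W1 → Y6 → C3 → U4 → HQ.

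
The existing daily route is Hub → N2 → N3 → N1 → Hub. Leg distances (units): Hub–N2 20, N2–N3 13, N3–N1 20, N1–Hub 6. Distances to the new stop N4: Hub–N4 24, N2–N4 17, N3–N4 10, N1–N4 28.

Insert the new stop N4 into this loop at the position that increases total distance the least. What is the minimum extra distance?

Adding 14 by placing N4 on the N2–N3 leg.

Insertion cost between consecutive stops i–j is d(i,N4) + d(N4,j) − d(i,j):
  between Hub and N2: 24 + 17 − 20 = 21
  between N2 and N3: 17 + 10 − 13 = 14
  between N3 and N1: 10 + 28 − 20 = 18
  between N1 and Hub: 28 + 24 − 6 = 46
Cheapest insertion is between N2 and N3, adding 14.
New total = 59 + 14 = 73.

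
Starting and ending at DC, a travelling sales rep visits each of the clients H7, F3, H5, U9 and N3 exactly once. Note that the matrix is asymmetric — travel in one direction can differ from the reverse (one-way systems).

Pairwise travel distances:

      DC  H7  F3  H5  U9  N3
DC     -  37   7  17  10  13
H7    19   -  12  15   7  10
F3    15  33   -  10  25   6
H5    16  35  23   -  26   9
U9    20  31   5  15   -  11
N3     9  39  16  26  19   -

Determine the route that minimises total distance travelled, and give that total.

77 — the shortest possible round trip.

DC-H7-F3-H5-U9-N3-DC: 37+12+10+26+11+9 = 105
DC-H7-F3-H5-N3-U9-DC: 37+12+10+9+19+20 = 107
DC-H7-F3-U9-H5-N3-DC: 37+12+25+15+9+9 = 107
DC-H7-F3-U9-N3-H5-DC: 37+12+25+11+26+16 = 127
DC-H7-F3-N3-H5-U9-DC: 37+12+6+26+26+20 = 127
DC-H7-F3-N3-U9-H5-DC: 37+12+6+19+15+16 = 105
DC-H7-H5-F3-U9-N3-DC: 37+15+23+25+11+9 = 120
DC-H7-H5-F3-N3-U9-DC: 37+15+23+6+19+20 = 120
DC-H7-H5-U9-F3-N3-DC: 37+15+26+5+6+9 = 98
DC-H7-H5-U9-N3-F3-DC: 37+15+26+11+16+15 = 120
DC-H7-H5-N3-F3-U9-DC: 37+15+9+16+25+20 = 122
DC-H7-H5-N3-U9-F3-DC: 37+15+9+19+5+15 = 100
DC-H7-U9-F3-H5-N3-DC: 37+7+5+10+9+9 = 77
DC-H7-U9-F3-N3-H5-DC: 37+7+5+6+26+16 = 97
… (106 more)
The minimum is 77.
One optimal route: DC → H7 → U9 → F3 → H5 → N3 → DC.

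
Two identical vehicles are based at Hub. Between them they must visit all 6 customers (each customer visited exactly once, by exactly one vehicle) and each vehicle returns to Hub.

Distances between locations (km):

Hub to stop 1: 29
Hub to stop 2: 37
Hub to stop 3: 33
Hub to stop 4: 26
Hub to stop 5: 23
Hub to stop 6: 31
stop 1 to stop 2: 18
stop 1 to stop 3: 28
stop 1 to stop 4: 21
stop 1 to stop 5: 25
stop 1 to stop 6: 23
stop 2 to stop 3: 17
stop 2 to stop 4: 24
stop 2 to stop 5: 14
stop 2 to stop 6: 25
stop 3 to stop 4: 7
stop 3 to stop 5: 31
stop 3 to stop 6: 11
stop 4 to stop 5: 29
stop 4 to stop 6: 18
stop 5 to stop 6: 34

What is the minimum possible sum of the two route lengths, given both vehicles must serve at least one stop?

Check every non-empty split of the stops between the two vehicles; for each half take its own optimal tour:
  {stop 1} + {stop 2, stop 3, stop 4, stop 5, stop 6}: 58 + 106 = 164
  {stop 2} + {stop 1, stop 3, stop 4, stop 5, stop 6}: 74 + 115 = 189
  {stop 1, stop 2} + {stop 3, stop 4, stop 5, stop 6}: 84 + 101 = 185
  {stop 3} + {stop 1, stop 2, stop 4, stop 5, stop 6}: 66 + 122 = 188
  {stop 1, stop 3} + {stop 2, stop 4, stop 5, stop 6}: 90 + 106 = 196
  {stop 2, stop 3} + {stop 1, stop 4, stop 5, stop 6}: 87 + 115 = 202
  … (31 splits in total)
  {stop 1, stop 2, stop 5} + {stop 3, stop 4, stop 6}: 84 + 75 = 159  ← best
Best: vehicle 1 Hub → stop 1 → stop 2 → stop 5 → Hub = 84; vehicle 2 Hub → stop 4 → stop 3 → stop 6 → Hub = 75; combined 159.

Minimum combined distance: 159 km.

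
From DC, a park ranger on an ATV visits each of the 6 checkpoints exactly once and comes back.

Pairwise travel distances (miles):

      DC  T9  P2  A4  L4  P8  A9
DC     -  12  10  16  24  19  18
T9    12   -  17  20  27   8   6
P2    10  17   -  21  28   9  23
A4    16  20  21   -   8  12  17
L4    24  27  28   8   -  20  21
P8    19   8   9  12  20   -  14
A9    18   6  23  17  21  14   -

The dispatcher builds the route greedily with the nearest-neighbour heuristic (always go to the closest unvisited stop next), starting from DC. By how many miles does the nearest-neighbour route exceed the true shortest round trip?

Excess over optimum: 4 miles.

From DC: P2=10, T9=12, A4=16, A9=18, P8=19, L4=24 → choose P2 (10).
From P2: P8=9, T9=17, A4=21, A9=23, L4=28 → choose P8 (9).
From P8: T9=8, A4=12, A9=14, L4=20 → choose T9 (8).
From T9: A9=6, A4=20, L4=27 → choose A9 (6).
From A9: A4=17, L4=21 → choose A4 (17).
From A4: L4=8 → choose L4 (8).
NN route DC → P2 → P8 → T9 → A9 → A4 → L4 → DC costs 82.
Optimal: DC → T9 → A9 → L4 → A4 → P8 → P2 → DC costs 78 (by enumerating all 360 distinct tours).
Excess = 82 − 78 = 4.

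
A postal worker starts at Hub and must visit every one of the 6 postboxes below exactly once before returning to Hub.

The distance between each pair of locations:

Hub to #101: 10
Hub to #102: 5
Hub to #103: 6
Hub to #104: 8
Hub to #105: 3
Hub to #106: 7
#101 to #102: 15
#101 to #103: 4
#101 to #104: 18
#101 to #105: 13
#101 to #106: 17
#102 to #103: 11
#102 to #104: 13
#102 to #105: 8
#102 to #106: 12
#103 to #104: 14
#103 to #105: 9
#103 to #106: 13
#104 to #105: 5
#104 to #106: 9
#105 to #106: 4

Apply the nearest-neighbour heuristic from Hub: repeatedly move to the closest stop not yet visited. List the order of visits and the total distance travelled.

54 along Hub → #105 → #106 → #104 → #102 → #103 → #101 → Hub.

At Hub the remaining stops are #105 3, #102 5, #103 6, #106 7, #104 8, #101 10; go to #105.
At #105 the remaining stops are #106 4, #104 5, #102 8, #103 9, #101 13; go to #106.
At #106 the remaining stops are #104 9, #102 12, #103 13, #101 17; go to #104.
At #104 the remaining stops are #102 13, #103 14, #101 18; go to #102.
At #102 the remaining stops are #103 11, #101 15; go to #103.
At #103 the remaining stops are #101 4; go to #101.
Return #101→Hub: 10.
Total = 3 + 4 + 9 + 13 + 11 + 4 + 10 = 54.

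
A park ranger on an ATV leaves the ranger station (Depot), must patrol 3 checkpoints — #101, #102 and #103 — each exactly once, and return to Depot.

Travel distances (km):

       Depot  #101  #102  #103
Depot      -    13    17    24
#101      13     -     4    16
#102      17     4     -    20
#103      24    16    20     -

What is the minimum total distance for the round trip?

Shortest round trip = 61 km.

Depot → #101 → #102 → #103 → Depot: 13+4+20+24 = 61
Depot → #101 → #103 → #102 → Depot: 13+16+20+17 = 66
Depot → #102 → #101 → #103 → Depot: 17+4+16+24 = 61
The minimum is 61.
One optimal route: Depot → #101 → #102 → #103 → Depot (or its reverse).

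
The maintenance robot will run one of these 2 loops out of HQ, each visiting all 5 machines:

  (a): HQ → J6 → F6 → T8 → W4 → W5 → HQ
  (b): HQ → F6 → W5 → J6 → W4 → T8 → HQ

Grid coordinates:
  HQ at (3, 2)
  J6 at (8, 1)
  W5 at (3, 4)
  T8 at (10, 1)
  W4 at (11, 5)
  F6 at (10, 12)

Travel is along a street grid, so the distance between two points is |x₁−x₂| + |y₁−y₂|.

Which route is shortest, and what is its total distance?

(a): 6 + 13 + 11 + 5 + 9 + 2 = 46
(b): 17 + 15 + 8 + 7 + 5 + 8 = 60

Shortest is (a), total 46.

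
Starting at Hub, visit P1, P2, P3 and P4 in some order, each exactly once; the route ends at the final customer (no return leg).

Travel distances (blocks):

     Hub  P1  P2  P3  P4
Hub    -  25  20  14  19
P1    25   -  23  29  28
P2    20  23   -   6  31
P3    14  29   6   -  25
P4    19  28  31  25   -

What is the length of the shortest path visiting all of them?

Shortest open route: 71 blocks.

There are 4! = 24 possible orderings.
Hub→P1→P2→P3→P4: 25+23+6+25 = 79
Hub→P1→P2→P4→P3: 25+23+31+25 = 104
Hub→P1→P3→P2→P4: 25+29+6+31 = 91
Hub→P1→P3→P4→P2: 25+29+25+31 = 110
Hub→P1→P4→P2→P3: 25+28+31+6 = 90
Hub→P1→P4→P3→P2: 25+28+25+6 = 84
Hub→P2→P1→P3→P4: 20+23+29+25 = 97
Hub→P2→P1→P4→P3: 20+23+28+25 = 96
Hub→P2→P3→P1→P4: 20+6+29+28 = 83
Hub→P2→P3→P4→P1: 20+6+25+28 = 79
Hub→P2→P4→P1→P3: 20+31+28+29 = 108
Hub→P2→P4→P3→P1: 20+31+25+29 = 105
Hub→P3→P1→P2→P4: 14+29+23+31 = 97
Hub→P3→P1→P4→P2: 14+29+28+31 = 102
… (10 more)
Hub→P3→P2→P1→P4: 14+6+23+28 = 71  ← best
The minimum is 71.
One shortest path: Hub → P3 → P2 → P1 → P4.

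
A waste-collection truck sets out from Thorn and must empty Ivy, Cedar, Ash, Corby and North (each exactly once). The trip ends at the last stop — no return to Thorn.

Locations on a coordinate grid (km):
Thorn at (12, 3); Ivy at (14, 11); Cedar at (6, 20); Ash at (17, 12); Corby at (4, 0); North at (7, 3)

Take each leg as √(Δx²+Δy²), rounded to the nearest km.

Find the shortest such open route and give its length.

Minimum one-way distance = 41 km.

There are 5! = 120 possible orderings.
Thorn - Ivy - Cedar - Ash - Corby - North: 8+12+14+18+4 = 56
Thorn - Ivy - Cedar - Ash - North - Corby: 8+12+14+13+4 = 51
Thorn - Ivy - Cedar - Corby - Ash - North: 8+12+20+18+13 = 71
Thorn - Ivy - Cedar - Corby - North - Ash: 8+12+20+4+13 = 57
Thorn - Ivy - Cedar - North - Ash - Corby: 8+12+17+13+18 = 68
Thorn - Ivy - Cedar - North - Corby - Ash: 8+12+17+4+18 = 59
Thorn - Ivy - Ash - Cedar - Corby - North: 8+3+14+20+4 = 49
Thorn - Ivy - Ash - Cedar - North - Corby: 8+3+14+17+4 = 46
Thorn - Ivy - Ash - Corby - Cedar - North: 8+3+18+20+17 = 66
Thorn - Ivy - Ash - Corby - North - Cedar: 8+3+18+4+17 = 50
Thorn - Ivy - Ash - North - Cedar - Corby: 8+3+13+17+20 = 61
Thorn - Ivy - Ash - North - Corby - Cedar: 8+3+13+4+20 = 48
Thorn - Ivy - Corby - Cedar - Ash - North: 8+15+20+14+13 = 70
Thorn - Ivy - Corby - Cedar - North - Ash: 8+15+20+17+13 = 73
… (106 more)
Thorn - Corby - North - Ivy - Ash - Cedar: 9+4+11+3+14 = 41  ← best
The minimum is 41.
One shortest path: Thorn → Corby → North → Ivy → Ash → Cedar.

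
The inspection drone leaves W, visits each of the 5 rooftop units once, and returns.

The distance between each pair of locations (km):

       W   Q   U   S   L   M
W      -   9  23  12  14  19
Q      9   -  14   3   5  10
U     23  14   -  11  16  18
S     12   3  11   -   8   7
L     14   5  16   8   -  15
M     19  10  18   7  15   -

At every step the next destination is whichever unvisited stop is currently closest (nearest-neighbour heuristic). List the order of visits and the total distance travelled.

At W the remaining stops are Q 9, S 12, L 14, M 19, U 23; go to Q.
At Q the remaining stops are S 3, L 5, M 10, U 14; go to S.
At S the remaining stops are M 7, L 8, U 11; go to M.
At M the remaining stops are L 15, U 18; go to L.
At L the remaining stops are U 16; go to U.
Return U→W: 23.
Total = 9 + 3 + 7 + 15 + 16 + 23 = 73.

Total distance 73 km via the nearest-neighbour route W → Q → S → M → L → U → W.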